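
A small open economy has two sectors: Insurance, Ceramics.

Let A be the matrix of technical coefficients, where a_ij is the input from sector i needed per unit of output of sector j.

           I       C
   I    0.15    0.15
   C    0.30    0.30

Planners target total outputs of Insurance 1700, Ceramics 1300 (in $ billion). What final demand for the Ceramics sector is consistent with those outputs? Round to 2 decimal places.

I − A =
  [   0.85    -0.15]
  [  -0.30     0.70]
d = (I − A) x:
  d_I = (+0.85)·1700 + (-0.15)·1300 = 1250.00
  d_C = (-0.30)·1700 + (+0.70)·1300 = 400.00

d_C = 400.00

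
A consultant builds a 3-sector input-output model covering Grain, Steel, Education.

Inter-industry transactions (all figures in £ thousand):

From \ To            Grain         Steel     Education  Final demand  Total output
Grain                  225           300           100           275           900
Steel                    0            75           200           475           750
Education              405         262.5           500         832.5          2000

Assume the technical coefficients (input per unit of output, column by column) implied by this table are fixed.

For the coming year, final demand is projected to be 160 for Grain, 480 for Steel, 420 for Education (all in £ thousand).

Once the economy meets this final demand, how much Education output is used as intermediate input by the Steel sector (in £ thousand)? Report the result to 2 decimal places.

Technical coefficients a_ij = z_ij / X_j:
  a_GG = 225/900 = 0.25, a_SG = 0/900 = 0.00, a_EG = 405/900 = 0.45
  a_GS = 300/750 = 0.40, a_SS = 75/750 = 0.10, a_ES = 262.5/750 = 0.35
  a_GE = 100/2000 = 0.05, a_SE = 200/2000 = 0.10, a_EE = 500/2000 = 0.25
I − A =
  [   0.75    -0.40    -0.05]
  [   0.00     0.90    -0.10]
  [  -0.45    -0.35     0.75]
Cofactors of I−A, C_ij = (−1)^(i+j)·(minor ij) (rows/columns in the sector order above):
  C_11 = (0.90)(0.75) − (-0.10)(-0.35) = 0.6400
  C_12 = −[(0.00)(0.75) − (-0.10)(-0.45)] = 0.0450
  C_13 = (0.00)(-0.35) − (0.90)(-0.45) = 0.4050
  C_21 = −[(-0.40)(0.75) − (-0.05)(-0.35)] = 0.3175
  C_22 = (0.75)(0.75) − (-0.05)(-0.45) = 0.5400
  C_23 = −[(0.75)(-0.35) − (-0.40)(-0.45)] = 0.4425
  C_31 = (-0.40)(-0.10) − (-0.05)(0.90) = 0.0850
  C_32 = −[(0.75)(-0.10) − (-0.05)(0.00)] = 0.0750
  C_33 = (0.75)(0.90) − (-0.40)(0.00) = 0.6750
det(I−A) = Σ_j (I−A)_1j·C_1j = (0.75)(0.6400) + (-0.40)(0.0450) + (-0.05)(0.4050) = 0.44175
adj(I−A) = Cᵀ =
  [ 0.6400   0.3175   0.0850]
  [ 0.0450   0.5400   0.0750]
  [ 0.4050   0.4425   0.6750]
(I − A)⁻¹ = adj(I−A) / det(I−A) ≈
  [   1.4488     0.7187     0.1924]
  [   0.1019     1.2224     0.1698]
  [   0.9168     1.0017     1.5280]
First solve x = (I − A)⁻¹ d = adj(I−A)·d / det(I−A); in particular x_S = (0.0450·160 + 0.5400·480 + 0.0750·420) / 0.44175 = 297.90 / 0.44175 ≈ 674.3633.
Intermediate flow from E to S: z_ES = a_ES · x_S = 0.35 × 297.90 / 0.44175 = 104.265 / 0.44175 ≈ 236.03.

z_ES = 236.03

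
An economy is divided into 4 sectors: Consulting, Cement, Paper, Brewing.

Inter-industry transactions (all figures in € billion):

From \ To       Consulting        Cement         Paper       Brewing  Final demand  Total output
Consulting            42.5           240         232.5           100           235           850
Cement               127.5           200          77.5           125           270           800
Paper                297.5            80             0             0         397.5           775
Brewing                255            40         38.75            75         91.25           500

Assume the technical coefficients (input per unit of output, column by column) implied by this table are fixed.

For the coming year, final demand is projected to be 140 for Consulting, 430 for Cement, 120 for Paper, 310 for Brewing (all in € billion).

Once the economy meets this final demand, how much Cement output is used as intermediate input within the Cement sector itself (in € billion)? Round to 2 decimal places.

Technical coefficients a_ij = z_ij / X_j:
  a_11 = 42.5/850 = 0.05, a_21 = 127.5/850 = 0.15, a_31 = 297.5/850 = 0.35, a_41 = 255/850 = 0.30
  a_12 = 240/800 = 0.30, a_22 = 200/800 = 0.25, a_32 = 80/800 = 0.10, a_42 = 40/800 = 0.05
  a_13 = 232.5/775 = 0.30, a_23 = 77.5/775 = 0.10, a_33 = 0/775 = 0.00, a_43 = 38.75/775 = 0.05
  a_14 = 100/500 = 0.20, a_24 = 125/500 = 0.25, a_34 = 0/500 = 0.00, a_44 = 75/500 = 0.15
I − A =
  [   0.95    -0.30    -0.30    -0.20]
  [  -0.15     0.75    -0.10    -0.25]
  [  -0.35    -0.10     1.00     0.00]
  [  -0.30    -0.05    -0.05     0.85]
Compute the cofactors C_ij = (−1)^(i+j)·(3×3 minor ij) of I−A; the adjugate is their transpose:
adj(I−A) = Cᵀ =
  [ 0.615250   0.291500   0.225250   0.230500]
  [ 0.236625   0.654750   0.148875   0.248250]
  [ 0.239000   0.167500   0.486500   0.105500]
  [ 0.245125   0.151250   0.116875   0.564250]
det(I−A) = Σ_j (I−A)_1j·C_1j = (0.95)(0.615250) + (-0.30)(0.236625) + (-0.30)(0.239000) + (-0.20)(0.245125) = 0.392775
(I − A)⁻¹ = adj(I−A) / det(I−A) ≈
  [   1.5664     0.7422     0.5735     0.5868]
  [   0.6024     1.6670     0.3790     0.6320]
  [   0.6085     0.4265     1.2386     0.2686]
  [   0.6241     0.3851     0.2976     1.4366]
First solve x = (I − A)⁻¹ d = adj(I−A)·d / det(I−A); in particular x_2 = (0.236625·140 + 0.654750·430 + 0.148875·120 + 0.248250·310) / 0.392775 = 409.4925 / 0.392775 ≈ 1042.5625.
Intermediate flow from 2 to 2: z_22 = a_22 · x_2 = 0.25 × 409.4925 / 0.392775 = 102.373125 / 0.392775 ≈ 260.64.

z_22 = 260.64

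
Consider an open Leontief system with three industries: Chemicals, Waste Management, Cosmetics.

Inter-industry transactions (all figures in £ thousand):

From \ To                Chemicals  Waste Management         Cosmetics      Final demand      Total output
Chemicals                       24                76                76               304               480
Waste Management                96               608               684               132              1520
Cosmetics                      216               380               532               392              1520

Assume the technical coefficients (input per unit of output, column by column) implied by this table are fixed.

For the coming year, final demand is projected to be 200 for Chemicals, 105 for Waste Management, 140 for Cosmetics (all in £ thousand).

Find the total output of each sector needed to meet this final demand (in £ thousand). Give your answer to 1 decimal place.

Technical coefficients a_ij = z_ij / X_j:
  a_11 = 24/480 = 0.05, a_21 = 96/480 = 0.20, a_31 = 216/480 = 0.45
  a_12 = 76/1520 = 0.05, a_22 = 608/1520 = 0.40, a_32 = 380/1520 = 0.25
  a_13 = 76/1520 = 0.05, a_23 = 684/1520 = 0.45, a_33 = 532/1520 = 0.35
I − A =
  [   0.95    -0.05    -0.05]
  [  -0.20     0.60    -0.45]
  [  -0.45    -0.25     0.65]
Cofactors of I−A, C_ij = (−1)^(i+j)·(minor ij) (rows/columns in the sector order above):
  C_11 = (0.60)(0.65) − (-0.45)(-0.25) = 0.2775
  C_12 = −[(-0.20)(0.65) − (-0.45)(-0.45)] = 0.3325
  C_13 = (-0.20)(-0.25) − (0.60)(-0.45) = 0.3200
  C_21 = −[(-0.05)(0.65) − (-0.05)(-0.25)] = 0.0450
  C_22 = (0.95)(0.65) − (-0.05)(-0.45) = 0.5950
  C_23 = −[(0.95)(-0.25) − (-0.05)(-0.45)] = 0.2600
  C_31 = (-0.05)(-0.45) − (-0.05)(0.60) = 0.0525
  C_32 = −[(0.95)(-0.45) − (-0.05)(-0.20)] = 0.4375
  C_33 = (0.95)(0.60) − (-0.05)(-0.20) = 0.5600
det(I−A) = Σ_j (I−A)_1j·C_1j = (0.95)(0.2775) + (-0.05)(0.3325) + (-0.05)(0.3200) = 0.2310
adj(I−A) = Cᵀ =
  [ 0.2775   0.0450   0.0525]
  [ 0.3325   0.5950   0.4375]
  [ 0.3200   0.2600   0.5600]
(I − A)⁻¹ = adj(I−A) / det(I−A) ≈
  [   1.2013     0.1948     0.2273]
  [   1.4394     2.5758     1.8939]
  [   1.3853     1.1255     2.4242]
x = (I − A)⁻¹ d = adj(I−A)·d / det(I−A), with det(I−A) = 0.2310:
  x_1 = (0.2775·200 + 0.0450·105 + 0.0525·140) / 0.2310 = 67.575 / 0.2310 ≈ 292.5
  x_2 = (0.3325·200 + 0.5950·105 + 0.4375·140) / 0.2310 = 190.225 / 0.2310 ≈ 823.5
  x_3 = (0.3200·200 + 0.2600·105 + 0.5600·140) / 0.2310 = 169.70 / 0.2310 ≈ 734.6

x_1 = 292.5, x_2 = 823.5, x_3 = 734.6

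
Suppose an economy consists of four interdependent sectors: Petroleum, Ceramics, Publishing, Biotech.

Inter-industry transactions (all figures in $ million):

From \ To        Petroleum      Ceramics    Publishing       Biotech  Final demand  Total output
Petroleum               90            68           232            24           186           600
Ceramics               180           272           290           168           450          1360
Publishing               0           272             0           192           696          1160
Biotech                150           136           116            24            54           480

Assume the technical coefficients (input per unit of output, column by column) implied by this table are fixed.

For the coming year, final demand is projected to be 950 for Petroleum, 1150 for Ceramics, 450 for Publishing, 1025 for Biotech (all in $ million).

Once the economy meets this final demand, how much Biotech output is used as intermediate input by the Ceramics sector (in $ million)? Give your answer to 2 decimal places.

Technical coefficients a_ij = z_ij / X_j:
  a_11 = 90/600 = 0.15, a_21 = 180/600 = 0.30, a_31 = 0/600 = 0.00, a_41 = 150/600 = 0.25
  a_12 = 68/1360 = 0.05, a_22 = 272/1360 = 0.20, a_32 = 272/1360 = 0.20, a_42 = 136/1360 = 0.10
  a_13 = 232/1160 = 0.20, a_23 = 290/1160 = 0.25, a_33 = 0/1160 = 0.00, a_43 = 116/1160 = 0.10
  a_14 = 24/480 = 0.05, a_24 = 168/480 = 0.35, a_34 = 192/480 = 0.40, a_44 = 24/480 = 0.05
I − A =
  [   0.85    -0.05    -0.20    -0.05]
  [  -0.30     0.80    -0.25    -0.35]
  [   0.00    -0.20     1.00    -0.40]
  [  -0.25    -0.10    -0.10     0.95]
Compute the cofactors C_ij = (−1)^(i+j)·(3×3 minor ij) of I−A; the adjugate is their transpose:
adj(I−A) = Cᵀ =
  [ 0.628500   0.097500   0.163875   0.138000]
  [ 0.385500   0.741000   0.304500   0.421500]
  [ 0.166500   0.198000   0.586125   0.328500]
  [ 0.223500   0.124500   0.136875   0.610500]
det(I−A) = Σ_j (I−A)_1j·C_1j = (0.85)(0.628500) + (-0.05)(0.385500) + (-0.20)(0.166500) + (-0.05)(0.223500) = 0.470475
(I − A)⁻¹ = adj(I−A) / det(I−A) ≈
  [   1.3359     0.2072     0.3483     0.2933]
  [   0.8194     1.5750     0.6472     0.8959]
  [   0.3539     0.4209     1.2458     0.6982]
  [   0.4751     0.2646     0.2909     1.2976]
First solve x = (I − A)⁻¹ d = adj(I−A)·d / det(I−A); in particular x_2 = (0.385500·950 + 0.741000·1150 + 0.304500·450 + 0.421500·1025) / 0.470475 = 1787.4375 / 0.470475 ≈ 3799.2189.
Intermediate flow from 4 to 2: z_42 = a_42 · x_2 = 0.10 × 1787.4375 / 0.470475 = 178.74375 / 0.470475 ≈ 379.92.

z_42 = 379.92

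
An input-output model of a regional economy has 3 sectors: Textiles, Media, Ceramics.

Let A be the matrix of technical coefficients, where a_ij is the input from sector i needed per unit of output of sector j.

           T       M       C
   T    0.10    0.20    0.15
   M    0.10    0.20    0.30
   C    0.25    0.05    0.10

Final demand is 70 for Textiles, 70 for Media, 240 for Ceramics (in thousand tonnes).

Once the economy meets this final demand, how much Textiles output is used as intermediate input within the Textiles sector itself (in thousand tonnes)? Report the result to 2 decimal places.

I − A =
  [   0.90    -0.20    -0.15]
  [  -0.10     0.80    -0.30]
  [  -0.25    -0.05     0.90]
Cofactors of I−A, C_ij = (−1)^(i+j)·(minor ij) (rows/columns in the sector order above):
  C_11 = (0.80)(0.90) − (-0.30)(-0.05) = 0.7050
  C_12 = −[(-0.10)(0.90) − (-0.30)(-0.25)] = 0.1650
  C_13 = (-0.10)(-0.05) − (0.80)(-0.25) = 0.2050
  C_21 = −[(-0.20)(0.90) − (-0.15)(-0.05)] = 0.1875
  C_22 = (0.90)(0.90) − (-0.15)(-0.25) = 0.7725
  C_23 = −[(0.90)(-0.05) − (-0.20)(-0.25)] = 0.0950
  C_31 = (-0.20)(-0.30) − (-0.15)(0.80) = 0.1800
  C_32 = −[(0.90)(-0.30) − (-0.15)(-0.10)] = 0.2850
  C_33 = (0.90)(0.80) − (-0.20)(-0.10) = 0.7000
det(I−A) = Σ_j (I−A)_1j·C_1j = (0.90)(0.7050) + (-0.20)(0.1650) + (-0.15)(0.2050) = 0.57075
adj(I−A) = Cᵀ =
  [ 0.7050   0.1875   0.1800]
  [ 0.1650   0.7725   0.2850]
  [ 0.2050   0.0950   0.7000]
(I − A)⁻¹ = adj(I−A) / det(I−A) ≈
  [   1.2352     0.3285     0.3154]
  [   0.2891     1.3535     0.4993]
  [   0.3592     0.1664     1.2265]
First solve x = (I − A)⁻¹ d = adj(I−A)·d / det(I−A); in particular x_T = (0.7050·70 + 0.1875·70 + 0.1800·240) / 0.57075 = 105.675 / 0.57075 ≈ 185.1511.
Intermediate flow from T to T: z_TT = a_TT · x_T = 0.10 × 105.675 / 0.57075 = 10.5675 / 0.57075 ≈ 18.52.

z_TT = 18.52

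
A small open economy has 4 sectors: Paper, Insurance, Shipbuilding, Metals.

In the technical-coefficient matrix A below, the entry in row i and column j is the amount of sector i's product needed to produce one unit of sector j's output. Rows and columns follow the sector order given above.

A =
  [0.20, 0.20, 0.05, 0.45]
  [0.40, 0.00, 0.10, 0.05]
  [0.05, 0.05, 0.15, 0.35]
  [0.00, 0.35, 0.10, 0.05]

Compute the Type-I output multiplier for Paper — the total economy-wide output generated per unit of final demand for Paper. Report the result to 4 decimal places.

I − A =
  [   0.80    -0.20    -0.05    -0.45]
  [  -0.40     1.00    -0.10    -0.05]
  [  -0.05    -0.05     0.85    -0.35]
  [   0.00    -0.35    -0.10     0.95]
Compute the cofactors C_ij = (−1)^(i+j)·(3×3 minor ij) of I−A; the adjugate is their transpose:
adj(I−A) = Cᵀ =
  [ 0.740375   0.299125   0.127375   0.413375]
  [ 0.314000   0.613375   0.117000   0.224125]
  [ 0.114625   0.153375   0.607000   0.286000]
  [ 0.127750   0.242125   0.107000   0.603500]
det(I−A) = Σ_j (I−A)_1j·C_1j = (0.80)(0.740375) + (-0.20)(0.314000) + (-0.05)(0.114625) + (-0.45)(0.127750) = 0.46628125
(I − A)⁻¹ = adj(I−A) / det(I−A) ≈
  [   1.58783     0.64151     0.27317     0.88654]
  [   0.67341     1.31546     0.25092     0.48066]
  [   0.24583     0.32893     1.30179     0.61336]
  [   0.27398     0.51927     0.22948     1.29428]
The output multiplier for sector j is the column-j sum of the Leontief inverse (I − A)⁻¹ = adj(I−A) / det(I−A).
Column P of adj(I−A): (0.740375, 0.314000, 0.114625, 0.127750); det(I−A) = 0.46628125.
m_P = (0.740375 + 0.314000 + 0.114625 + 0.127750) / 0.46628125 = 1.29675 / 0.46628125 ≈ 2.7810.

m_P = 2.7810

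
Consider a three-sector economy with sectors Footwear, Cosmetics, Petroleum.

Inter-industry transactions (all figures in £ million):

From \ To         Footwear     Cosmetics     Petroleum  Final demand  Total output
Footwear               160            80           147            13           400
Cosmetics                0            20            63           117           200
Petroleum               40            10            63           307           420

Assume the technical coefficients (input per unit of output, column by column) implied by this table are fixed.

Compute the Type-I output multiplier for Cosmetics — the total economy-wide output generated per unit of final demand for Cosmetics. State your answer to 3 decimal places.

Technical coefficients a_ij = z_ij / X_j:
  a_FF = 160/400 = 0.40, a_CF = 0/400 = 0.00, a_PF = 40/400 = 0.10
  a_FC = 80/200 = 0.40, a_CC = 20/200 = 0.10, a_PC = 10/200 = 0.05
  a_FP = 147/420 = 0.35, a_CP = 63/420 = 0.15, a_PP = 63/420 = 0.15
I − A =
  [   0.60    -0.40    -0.35]
  [   0.00     0.90    -0.15]
  [  -0.10    -0.05     0.85]
Cofactors of I−A, C_ij = (−1)^(i+j)·(minor ij) (rows/columns in the sector order above):
  C_11 = (0.90)(0.85) − (-0.15)(-0.05) = 0.7575
  C_12 = −[(0.00)(0.85) − (-0.15)(-0.10)] = 0.0150
  C_13 = (0.00)(-0.05) − (0.90)(-0.10) = 0.0900
  C_21 = −[(-0.40)(0.85) − (-0.35)(-0.05)] = 0.3575
  C_22 = (0.60)(0.85) − (-0.35)(-0.10) = 0.4750
  C_23 = −[(0.60)(-0.05) − (-0.40)(-0.10)] = 0.0700
  C_31 = (-0.40)(-0.15) − (-0.35)(0.90) = 0.3750
  C_32 = −[(0.60)(-0.15) − (-0.35)(0.00)] = 0.0900
  C_33 = (0.60)(0.90) − (-0.40)(0.00) = 0.5400
det(I−A) = Σ_j (I−A)_1j·C_1j = (0.60)(0.7575) + (-0.40)(0.0150) + (-0.35)(0.0900) = 0.4170
adj(I−A) = Cᵀ =
  [ 0.7575   0.3575   0.3750]
  [ 0.0150   0.4750   0.0900]
  [ 0.0900   0.0700   0.5400]
(I − A)⁻¹ = adj(I−A) / det(I−A) ≈
  [   1.8165     0.8573     0.8993]
  [   0.0360     1.1391     0.2158]
  [   0.2158     0.1679     1.2950]
The output multiplier for sector j is the column-j sum of the Leontief inverse (I − A)⁻¹ = adj(I−A) / det(I−A).
Column C of adj(I−A): (0.3575, 0.4750, 0.0700); det(I−A) = 0.4170.
m_C = (0.3575 + 0.4750 + 0.0700) / 0.4170 = 0.9025 / 0.4170 ≈ 2.164.

m_C = 2.164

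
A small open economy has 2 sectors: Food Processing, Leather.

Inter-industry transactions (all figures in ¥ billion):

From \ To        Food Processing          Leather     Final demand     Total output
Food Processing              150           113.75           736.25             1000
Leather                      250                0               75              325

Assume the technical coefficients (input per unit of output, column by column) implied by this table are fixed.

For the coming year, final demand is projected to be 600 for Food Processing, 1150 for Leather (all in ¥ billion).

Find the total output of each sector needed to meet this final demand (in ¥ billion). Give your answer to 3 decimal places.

Technical coefficients a_ij = z_ij / X_j:
  a_FF = 150/1000 = 0.15, a_LF = 250/1000 = 0.25
  a_FL = 113.75/325 = 0.35, a_LL = 0/325 = 0.00
I − A =
  [   0.85    -0.35]
  [  -0.25     1.00]
det(I−A) = (0.85)(1.00) − (-0.35)(-0.25) = 0.7625
adj(I−A) = [[1.00, 0.35], [0.25, 0.85]]
(I − A)⁻¹ = adj(I−A) / det(I−A) ≈
  [   1.3115     0.4590]
  [   0.3279     1.1148]
x = (I − A)⁻¹ d = adj(I−A)·d / det(I−A), with det(I−A) = 0.7625:
  x_F = (1.00·600 + 0.35·1150) / 0.7625 = 1002.50 / 0.7625 ≈ 1314.754
  x_L = (0.25·600 + 0.85·1150) / 0.7625 = 1127.50 / 0.7625 ≈ 1478.689

x_F = 1314.754, x_L = 1478.689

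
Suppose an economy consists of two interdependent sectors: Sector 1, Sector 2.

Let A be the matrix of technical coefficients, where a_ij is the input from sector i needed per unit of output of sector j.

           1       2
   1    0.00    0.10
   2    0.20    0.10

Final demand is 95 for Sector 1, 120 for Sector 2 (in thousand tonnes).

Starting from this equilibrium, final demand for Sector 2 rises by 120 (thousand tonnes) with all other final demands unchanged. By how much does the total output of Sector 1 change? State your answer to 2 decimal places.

Δx_1 = 13.64

I − A =
  [   1.00    -0.10]
  [  -0.20     0.90]
det(I−A) = (1.00)(0.90) − (-0.10)(-0.20) = 0.8800
adj(I−A) = [[0.90, 0.10], [0.20, 1.00]]
(I − A)⁻¹ = adj(I−A) / det(I−A) ≈
  [   1.0227     0.1136]
  [   0.2273     1.1364]
Δx = (I − A)⁻¹ Δd with Δd having +120 in the Sector 2 component and 0 elsewhere.
So Δx_1 = L_12 · (+120), where L_12 = adj(I−A)_12 / det(I−A) = 0.10 / 0.8800.
Δx_1 = 0.10 × (+120) / 0.8800 = 12.00 / 0.8800 ≈ 13.64.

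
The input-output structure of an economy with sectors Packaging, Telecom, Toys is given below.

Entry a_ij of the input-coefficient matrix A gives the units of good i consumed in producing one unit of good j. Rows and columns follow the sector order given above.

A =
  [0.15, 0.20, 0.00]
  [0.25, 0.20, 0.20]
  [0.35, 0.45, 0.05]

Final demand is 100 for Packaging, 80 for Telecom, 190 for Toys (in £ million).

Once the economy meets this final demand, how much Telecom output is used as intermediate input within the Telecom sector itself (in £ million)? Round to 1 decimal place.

I − A =
  [   0.85    -0.20     0.00]
  [  -0.25     0.80    -0.20]
  [  -0.35    -0.45     0.95]
Cofactors of I−A, C_ij = (−1)^(i+j)·(minor ij) (rows/columns in the sector order above):
  C_11 = (0.80)(0.95) − (-0.20)(-0.45) = 0.6700
  C_12 = −[(-0.25)(0.95) − (-0.20)(-0.35)] = 0.3075
  C_13 = (-0.25)(-0.45) − (0.80)(-0.35) = 0.3925
  C_21 = −[(-0.20)(0.95) − (0.00)(-0.45)] = 0.1900
  C_22 = (0.85)(0.95) − (0.00)(-0.35) = 0.8075
  C_23 = −[(0.85)(-0.45) − (-0.20)(-0.35)] = 0.4525
  C_31 = (-0.20)(-0.20) − (0.00)(0.80) = 0.0400
  C_32 = −[(0.85)(-0.20) − (0.00)(-0.25)] = 0.1700
  C_33 = (0.85)(0.80) − (-0.20)(-0.25) = 0.6300
det(I−A) = Σ_j (I−A)_1j·C_1j = (0.85)(0.6700) + (-0.20)(0.3075) + (0.00)(0.3925) = 0.5080
adj(I−A) = Cᵀ =
  [ 0.6700   0.1900   0.0400]
  [ 0.3075   0.8075   0.1700]
  [ 0.3925   0.4525   0.6300]
(I − A)⁻¹ = adj(I−A) / det(I−A) ≈
  [   1.3189     0.3740     0.0787]
  [   0.6053     1.5896     0.3346]
  [   0.7726     0.8907     1.2402]
First solve x = (I − A)⁻¹ d = adj(I−A)·d / det(I−A); in particular x_2 = (0.3075·100 + 0.8075·80 + 0.1700·190) / 0.5080 = 127.65 / 0.5080 ≈ 251.280.
Intermediate flow from 2 to 2: z_22 = a_22 · x_2 = 0.20 × 127.65 / 0.5080 = 25.53 / 0.5080 ≈ 50.3.

z_22 = 50.3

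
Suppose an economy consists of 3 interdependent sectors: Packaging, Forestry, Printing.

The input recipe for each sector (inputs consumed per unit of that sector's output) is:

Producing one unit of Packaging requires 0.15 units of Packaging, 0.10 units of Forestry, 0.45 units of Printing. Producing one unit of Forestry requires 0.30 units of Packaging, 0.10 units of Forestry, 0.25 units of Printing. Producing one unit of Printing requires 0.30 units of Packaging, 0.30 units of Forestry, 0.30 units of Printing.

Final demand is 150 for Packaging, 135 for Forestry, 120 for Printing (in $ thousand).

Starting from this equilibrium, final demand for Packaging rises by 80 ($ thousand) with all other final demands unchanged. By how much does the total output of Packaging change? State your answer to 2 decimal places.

Δx_1 = 157.87

I − A =
  [   0.85    -0.30    -0.30]
  [  -0.10     0.90    -0.30]
  [  -0.45    -0.25     0.70]
Cofactors of I−A, C_ij = (−1)^(i+j)·(minor ij) (rows/columns in the sector order above):
  C_11 = (0.90)(0.70) − (-0.30)(-0.25) = 0.5550
  C_12 = −[(-0.10)(0.70) − (-0.30)(-0.45)] = 0.2050
  C_13 = (-0.10)(-0.25) − (0.90)(-0.45) = 0.4300
  C_21 = −[(-0.30)(0.70) − (-0.30)(-0.25)] = 0.2850
  C_22 = (0.85)(0.70) − (-0.30)(-0.45) = 0.4600
  C_23 = −[(0.85)(-0.25) − (-0.30)(-0.45)] = 0.3475
  C_31 = (-0.30)(-0.30) − (-0.30)(0.90) = 0.3600
  C_32 = −[(0.85)(-0.30) − (-0.30)(-0.10)] = 0.2850
  C_33 = (0.85)(0.90) − (-0.30)(-0.10) = 0.7350
det(I−A) = Σ_j (I−A)_1j·C_1j = (0.85)(0.5550) + (-0.30)(0.2050) + (-0.30)(0.4300) = 0.28125
adj(I−A) = Cᵀ =
  [ 0.5550   0.2850   0.3600]
  [ 0.2050   0.4600   0.2850]
  [ 0.4300   0.3475   0.7350]
(I − A)⁻¹ = adj(I−A) / det(I−A) ≈
  [   1.9733     1.0133     1.2800]
  [   0.7289     1.6356     1.0133]
  [   1.5289     1.2356     2.6133]
Δx = (I − A)⁻¹ Δd with Δd having +80 in the Packaging component and 0 elsewhere.
So Δx_1 = L_11 · (+80), where L_11 = adj(I−A)_11 / det(I−A) = 0.5550 / 0.28125.
Δx_1 = 0.5550 × (+80) / 0.28125 = 44.40 / 0.28125 ≈ 157.87.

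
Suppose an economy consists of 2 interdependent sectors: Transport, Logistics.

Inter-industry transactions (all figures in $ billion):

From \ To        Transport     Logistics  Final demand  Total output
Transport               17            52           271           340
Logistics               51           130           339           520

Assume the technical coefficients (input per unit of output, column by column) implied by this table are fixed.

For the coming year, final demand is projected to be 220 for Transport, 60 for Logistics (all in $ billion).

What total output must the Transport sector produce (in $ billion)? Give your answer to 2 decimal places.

Technical coefficients a_ij = z_ij / X_j:
  a_TT = 17/340 = 0.05, a_LT = 51/340 = 0.15
  a_TL = 52/520 = 0.10, a_LL = 130/520 = 0.25
I − A =
  [   0.95    -0.10]
  [  -0.15     0.75]
det(I−A) = (0.95)(0.75) − (-0.10)(-0.15) = 0.6975
adj(I−A) = [[0.75, 0.10], [0.15, 0.95]]
(I − A)⁻¹ = adj(I−A) / det(I−A) ≈
  [   1.0753     0.1434]
  [   0.2151     1.3620]
x = (I − A)⁻¹ d = adj(I−A)·d / det(I−A), with det(I−A) = 0.6975:
  x_T = (0.75·220 + 0.10·60) / 0.6975 = 171.00 / 0.6975 ≈ 245.16
  x_L = (0.15·220 + 0.95·60) / 0.6975 = 90.00 / 0.6975 ≈ 129.03

x_T = 245.16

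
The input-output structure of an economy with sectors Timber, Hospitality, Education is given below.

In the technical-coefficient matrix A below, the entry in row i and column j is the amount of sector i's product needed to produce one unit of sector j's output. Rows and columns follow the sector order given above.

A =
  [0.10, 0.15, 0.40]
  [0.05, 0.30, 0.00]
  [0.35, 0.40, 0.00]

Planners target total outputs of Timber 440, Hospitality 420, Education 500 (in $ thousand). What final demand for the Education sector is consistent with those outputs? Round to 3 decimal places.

I − A =
  [   0.90    -0.15    -0.40]
  [  -0.05     0.70     0.00]
  [  -0.35    -0.40     1.00]
d = (I − A) x:
  d_1 = (+0.90)·440 + (-0.15)·420 + (-0.40)·500 = 133.000
  d_2 = (-0.05)·440 + (+0.70)·420 + (+0.00)·500 = 272.000
  d_3 = (-0.35)·440 + (-0.40)·420 + (+1.00)·500 = 178.000

d_3 = 178.000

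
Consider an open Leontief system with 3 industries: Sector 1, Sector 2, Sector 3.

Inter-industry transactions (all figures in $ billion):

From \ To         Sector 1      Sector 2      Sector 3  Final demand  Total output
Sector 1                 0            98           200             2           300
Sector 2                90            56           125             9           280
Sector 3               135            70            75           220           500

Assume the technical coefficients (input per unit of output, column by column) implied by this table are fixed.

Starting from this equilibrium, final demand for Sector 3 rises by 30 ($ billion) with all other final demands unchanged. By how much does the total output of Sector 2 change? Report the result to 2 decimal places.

Δx_2 = 35.25

Technical coefficients a_ij = z_ij / X_j:
  a_11 = 0/300 = 0.00, a_21 = 90/300 = 0.30, a_31 = 135/300 = 0.45
  a_12 = 98/280 = 0.35, a_22 = 56/280 = 0.20, a_32 = 70/280 = 0.25
  a_13 = 200/500 = 0.40, a_23 = 125/500 = 0.25, a_33 = 75/500 = 0.15
I − A =
  [   1.00    -0.35    -0.40]
  [  -0.30     0.80    -0.25]
  [  -0.45    -0.25     0.85]
Cofactors of I−A, C_ij = (−1)^(i+j)·(minor ij) (rows/columns in the sector order above):
  C_11 = (0.80)(0.85) − (-0.25)(-0.25) = 0.6175
  C_12 = −[(-0.30)(0.85) − (-0.25)(-0.45)] = 0.3675
  C_13 = (-0.30)(-0.25) − (0.80)(-0.45) = 0.4350
  C_21 = −[(-0.35)(0.85) − (-0.40)(-0.25)] = 0.3975
  C_22 = (1.00)(0.85) − (-0.40)(-0.45) = 0.6700
  C_23 = −[(1.00)(-0.25) − (-0.35)(-0.45)] = 0.4075
  C_31 = (-0.35)(-0.25) − (-0.40)(0.80) = 0.4075
  C_32 = −[(1.00)(-0.25) − (-0.40)(-0.30)] = 0.3700
  C_33 = (1.00)(0.80) − (-0.35)(-0.30) = 0.6950
det(I−A) = Σ_j (I−A)_1j·C_1j = (1.00)(0.6175) + (-0.35)(0.3675) + (-0.40)(0.4350) = 0.314875
adj(I−A) = Cᵀ =
  [ 0.6175   0.3975   0.4075]
  [ 0.3675   0.6700   0.3700]
  [ 0.4350   0.4075   0.6950]
(I − A)⁻¹ = adj(I−A) / det(I−A) ≈
  [   1.9611     1.2624     1.2942]
  [   1.1671     2.1278     1.1751]
  [   1.3815     1.2942     2.2072]
Δx = (I − A)⁻¹ Δd with Δd having +30 in the Sector 3 component and 0 elsewhere.
So Δx_2 = L_23 · (+30), where L_23 = adj(I−A)_23 / det(I−A) = 0.3700 / 0.314875.
Δx_2 = 0.3700 × (+30) / 0.314875 = 11.10 / 0.314875 ≈ 35.25.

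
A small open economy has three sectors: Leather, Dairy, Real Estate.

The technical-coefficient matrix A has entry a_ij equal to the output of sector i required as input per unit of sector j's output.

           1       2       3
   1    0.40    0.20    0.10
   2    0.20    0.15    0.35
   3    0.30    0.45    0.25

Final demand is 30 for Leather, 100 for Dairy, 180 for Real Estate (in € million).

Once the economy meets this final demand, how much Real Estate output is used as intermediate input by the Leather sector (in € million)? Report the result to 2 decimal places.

z_31 = 91.56

I − A =
  [   0.60    -0.20    -0.10]
  [  -0.20     0.85    -0.35]
  [  -0.30    -0.45     0.75]
Cofactors of I−A, C_ij = (−1)^(i+j)·(minor ij) (rows/columns in the sector order above):
  C_11 = (0.85)(0.75) − (-0.35)(-0.45) = 0.4800
  C_12 = −[(-0.20)(0.75) − (-0.35)(-0.30)] = 0.2550
  C_13 = (-0.20)(-0.45) − (0.85)(-0.30) = 0.3450
  C_21 = −[(-0.20)(0.75) − (-0.10)(-0.45)] = 0.1950
  C_22 = (0.60)(0.75) − (-0.10)(-0.30) = 0.4200
  C_23 = −[(0.60)(-0.45) − (-0.20)(-0.30)] = 0.3300
  C_31 = (-0.20)(-0.35) − (-0.10)(0.85) = 0.1550
  C_32 = −[(0.60)(-0.35) − (-0.10)(-0.20)] = 0.2300
  C_33 = (0.60)(0.85) − (-0.20)(-0.20) = 0.4700
det(I−A) = Σ_j (I−A)_1j·C_1j = (0.60)(0.4800) + (-0.20)(0.2550) + (-0.10)(0.3450) = 0.2025
adj(I−A) = Cᵀ =
  [ 0.4800   0.1950   0.1550]
  [ 0.2550   0.4200   0.2300]
  [ 0.3450   0.3300   0.4700]
(I − A)⁻¹ = adj(I−A) / det(I−A) ≈
  [   2.3704     0.9630     0.7654]
  [   1.2593     2.0741     1.1358]
  [   1.7037     1.6296     2.3210]
First solve x = (I − A)⁻¹ d = adj(I−A)·d / det(I−A); in particular x_1 = (0.4800·30 + 0.1950·100 + 0.1550·180) / 0.2025 = 61.80 / 0.2025 ≈ 305.1852.
Intermediate flow from 3 to 1: z_31 = a_31 · x_1 = 0.30 × 61.80 / 0.2025 = 18.54 / 0.2025 ≈ 91.56.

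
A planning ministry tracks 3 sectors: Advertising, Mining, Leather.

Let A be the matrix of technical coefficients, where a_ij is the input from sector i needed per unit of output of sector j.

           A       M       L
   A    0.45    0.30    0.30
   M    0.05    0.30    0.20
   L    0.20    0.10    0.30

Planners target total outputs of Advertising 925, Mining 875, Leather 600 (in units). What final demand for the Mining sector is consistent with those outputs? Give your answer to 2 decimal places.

I − A =
  [   0.55    -0.30    -0.30]
  [  -0.05     0.70    -0.20]
  [  -0.20    -0.10     0.70]
d = (I − A) x:
  d_A = (+0.55)·925 + (-0.30)·875 + (-0.30)·600 = 66.25
  d_M = (-0.05)·925 + (+0.70)·875 + (-0.20)·600 = 446.25
  d_L = (-0.20)·925 + (-0.10)·875 + (+0.70)·600 = 147.50

d_M = 446.25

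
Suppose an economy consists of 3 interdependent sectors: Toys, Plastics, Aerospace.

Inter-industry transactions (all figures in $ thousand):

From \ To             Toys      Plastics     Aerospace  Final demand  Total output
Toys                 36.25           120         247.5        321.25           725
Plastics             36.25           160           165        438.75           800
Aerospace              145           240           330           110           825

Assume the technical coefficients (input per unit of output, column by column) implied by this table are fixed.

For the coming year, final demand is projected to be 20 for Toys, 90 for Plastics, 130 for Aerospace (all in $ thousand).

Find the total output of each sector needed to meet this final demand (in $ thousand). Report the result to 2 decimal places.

x_1 = 177.68, x_2 = 220.09, x_3 = 385.94

Technical coefficients a_ij = z_ij / X_j:
  a_11 = 36.25/725 = 0.05, a_21 = 36.25/725 = 0.05, a_31 = 145/725 = 0.20
  a_12 = 120/800 = 0.15, a_22 = 160/800 = 0.20, a_32 = 240/800 = 0.30
  a_13 = 247.5/825 = 0.30, a_23 = 165/825 = 0.20, a_33 = 330/825 = 0.40
I − A =
  [   0.95    -0.15    -0.30]
  [  -0.05     0.80    -0.20]
  [  -0.20    -0.30     0.60]
Cofactors of I−A, C_ij = (−1)^(i+j)·(minor ij) (rows/columns in the sector order above):
  C_11 = (0.80)(0.60) − (-0.20)(-0.30) = 0.4200
  C_12 = −[(-0.05)(0.60) − (-0.20)(-0.20)] = 0.0700
  C_13 = (-0.05)(-0.30) − (0.80)(-0.20) = 0.1750
  C_21 = −[(-0.15)(0.60) − (-0.30)(-0.30)] = 0.1800
  C_22 = (0.95)(0.60) − (-0.30)(-0.20) = 0.5100
  C_23 = −[(0.95)(-0.30) − (-0.15)(-0.20)] = 0.3150
  C_31 = (-0.15)(-0.20) − (-0.30)(0.80) = 0.2700
  C_32 = −[(0.95)(-0.20) − (-0.30)(-0.05)] = 0.2050
  C_33 = (0.95)(0.80) − (-0.15)(-0.05) = 0.7525
det(I−A) = Σ_j (I−A)_1j·C_1j = (0.95)(0.4200) + (-0.15)(0.0700) + (-0.30)(0.1750) = 0.3360
adj(I−A) = Cᵀ =
  [ 0.4200   0.1800   0.2700]
  [ 0.0700   0.5100   0.2050]
  [ 0.1750   0.3150   0.7525]
(I − A)⁻¹ = adj(I−A) / det(I−A) ≈
  [   1.2500     0.5357     0.8036]
  [   0.2083     1.5179     0.6101]
  [   0.5208     0.9375     2.2396]
x = (I − A)⁻¹ d = adj(I−A)·d / det(I−A), with det(I−A) = 0.3360:
  x_1 = (0.4200·20 + 0.1800·90 + 0.2700·130) / 0.3360 = 59.70 / 0.3360 ≈ 177.68
  x_2 = (0.0700·20 + 0.5100·90 + 0.2050·130) / 0.3360 = 73.95 / 0.3360 ≈ 220.09
  x_3 = (0.1750·20 + 0.3150·90 + 0.7525·130) / 0.3360 = 129.675 / 0.3360 ≈ 385.94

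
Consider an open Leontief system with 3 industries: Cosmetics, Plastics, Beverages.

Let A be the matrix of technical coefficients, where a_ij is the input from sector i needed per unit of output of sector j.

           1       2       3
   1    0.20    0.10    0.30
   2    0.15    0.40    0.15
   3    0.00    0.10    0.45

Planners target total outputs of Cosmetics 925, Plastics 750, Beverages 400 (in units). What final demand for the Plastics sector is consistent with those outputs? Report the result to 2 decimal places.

I − A =
  [   0.80    -0.10    -0.30]
  [  -0.15     0.60    -0.15]
  [   0.00    -0.10     0.55]
d = (I − A) x:
  d_1 = (+0.80)·925 + (-0.10)·750 + (-0.30)·400 = 545.00
  d_2 = (-0.15)·925 + (+0.60)·750 + (-0.15)·400 = 251.25
  d_3 = (+0.00)·925 + (-0.10)·750 + (+0.55)·400 = 145.00

d_2 = 251.25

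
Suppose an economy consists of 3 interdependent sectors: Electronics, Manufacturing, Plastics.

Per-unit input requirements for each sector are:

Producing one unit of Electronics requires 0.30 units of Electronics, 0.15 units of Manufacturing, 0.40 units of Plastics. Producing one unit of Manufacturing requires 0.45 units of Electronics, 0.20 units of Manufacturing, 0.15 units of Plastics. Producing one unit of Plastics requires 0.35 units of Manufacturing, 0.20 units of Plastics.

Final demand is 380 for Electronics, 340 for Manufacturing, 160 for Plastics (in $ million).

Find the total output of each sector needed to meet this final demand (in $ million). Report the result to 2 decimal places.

x_1 = 1260.32, x_2 = 1116.06, x_3 = 1039.42

I − A =
  [   0.70    -0.45     0.00]
  [  -0.15     0.80    -0.35]
  [  -0.40    -0.15     0.80]
Cofactors of I−A, C_ij = (−1)^(i+j)·(minor ij) (rows/columns in the sector order above):
  C_11 = (0.80)(0.80) − (-0.35)(-0.15) = 0.5875
  C_12 = −[(-0.15)(0.80) − (-0.35)(-0.40)] = 0.2600
  C_13 = (-0.15)(-0.15) − (0.80)(-0.40) = 0.3425
  C_21 = −[(-0.45)(0.80) − (0.00)(-0.15)] = 0.3600
  C_22 = (0.70)(0.80) − (0.00)(-0.40) = 0.5600
  C_23 = −[(0.70)(-0.15) − (-0.45)(-0.40)] = 0.2850
  C_31 = (-0.45)(-0.35) − (0.00)(0.80) = 0.1575
  C_32 = −[(0.70)(-0.35) − (0.00)(-0.15)] = 0.2450
  C_33 = (0.70)(0.80) − (-0.45)(-0.15) = 0.4925
det(I−A) = Σ_j (I−A)_1j·C_1j = (0.70)(0.5875) + (-0.45)(0.2600) + (0.00)(0.3425) = 0.29425
adj(I−A) = Cᵀ =
  [ 0.5875   0.3600   0.1575]
  [ 0.2600   0.5600   0.2450]
  [ 0.3425   0.2850   0.4925]
(I − A)⁻¹ = adj(I−A) / det(I−A) ≈
  [   1.9966     1.2234     0.5353]
  [   0.8836     1.9031     0.8326]
  [   1.1640     0.9686     1.6737]
x = (I − A)⁻¹ d = adj(I−A)·d / det(I−A), with det(I−A) = 0.29425:
  x_1 = (0.5875·380 + 0.3600·340 + 0.1575·160) / 0.29425 = 370.85 / 0.29425 ≈ 1260.32
  x_2 = (0.2600·380 + 0.5600·340 + 0.2450·160) / 0.29425 = 328.40 / 0.29425 ≈ 1116.06
  x_3 = (0.3425·380 + 0.2850·340 + 0.4925·160) / 0.29425 = 305.85 / 0.29425 ≈ 1039.42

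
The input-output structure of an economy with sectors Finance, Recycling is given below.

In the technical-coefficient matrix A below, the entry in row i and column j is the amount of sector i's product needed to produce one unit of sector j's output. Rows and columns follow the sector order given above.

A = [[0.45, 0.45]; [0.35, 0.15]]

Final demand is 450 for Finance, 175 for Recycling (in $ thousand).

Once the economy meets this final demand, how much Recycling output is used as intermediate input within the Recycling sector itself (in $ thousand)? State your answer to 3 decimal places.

z_22 = 122.782

I − A =
  [   0.55    -0.45]
  [  -0.35     0.85]
det(I−A) = (0.55)(0.85) − (-0.45)(-0.35) = 0.3100
adj(I−A) = [[0.85, 0.45], [0.35, 0.55]]
(I − A)⁻¹ = adj(I−A) / det(I−A) ≈
  [   2.7419     1.4516]
  [   1.1290     1.7742]
First solve x = (I − A)⁻¹ d = adj(I−A)·d / det(I−A); in particular x_2 = (0.35·450 + 0.55·175) / 0.3100 = 253.75 / 0.3100 ≈ 818.54839.
Intermediate flow from 2 to 2: z_22 = a_22 · x_2 = 0.15 × 253.75 / 0.3100 = 38.0625 / 0.3100 ≈ 122.782.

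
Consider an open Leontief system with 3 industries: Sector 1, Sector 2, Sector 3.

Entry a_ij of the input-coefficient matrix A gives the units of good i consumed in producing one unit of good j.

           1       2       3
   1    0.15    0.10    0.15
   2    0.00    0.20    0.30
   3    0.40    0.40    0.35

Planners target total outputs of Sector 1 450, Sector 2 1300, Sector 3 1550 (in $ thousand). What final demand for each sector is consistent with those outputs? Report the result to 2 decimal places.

d_1 = 20.00, d_2 = 575.00, d_3 = 307.50

I − A =
  [   0.85    -0.10    -0.15]
  [   0.00     0.80    -0.30]
  [  -0.40    -0.40     0.65]
d = (I − A) x:
  d_1 = (+0.85)·450 + (-0.10)·1300 + (-0.15)·1550 = 20.00
  d_2 = (+0.00)·450 + (+0.80)·1300 + (-0.30)·1550 = 575.00
  d_3 = (-0.40)·450 + (-0.40)·1300 + (+0.65)·1550 = 307.50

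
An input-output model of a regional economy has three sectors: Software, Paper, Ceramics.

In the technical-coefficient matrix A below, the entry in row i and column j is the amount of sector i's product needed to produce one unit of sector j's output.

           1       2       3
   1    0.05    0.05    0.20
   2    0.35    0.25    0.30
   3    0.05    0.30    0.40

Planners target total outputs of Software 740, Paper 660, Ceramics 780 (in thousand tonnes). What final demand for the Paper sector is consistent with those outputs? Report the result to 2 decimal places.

d_2 = 2.00

I − A =
  [   0.95    -0.05    -0.20]
  [  -0.35     0.75    -0.30]
  [  -0.05    -0.30     0.60]
d = (I − A) x:
  d_1 = (+0.95)·740 + (-0.05)·660 + (-0.20)·780 = 514.00
  d_2 = (-0.35)·740 + (+0.75)·660 + (-0.30)·780 = 2.00
  d_3 = (-0.05)·740 + (-0.30)·660 + (+0.60)·780 = 233.00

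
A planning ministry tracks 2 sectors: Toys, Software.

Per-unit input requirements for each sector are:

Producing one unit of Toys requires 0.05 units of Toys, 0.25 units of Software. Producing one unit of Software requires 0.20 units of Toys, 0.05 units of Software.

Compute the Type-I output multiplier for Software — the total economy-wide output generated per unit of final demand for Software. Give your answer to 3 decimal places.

m_2 = 1.349

I − A =
  [   0.95    -0.20]
  [  -0.25     0.95]
det(I−A) = (0.95)(0.95) − (-0.20)(-0.25) = 0.8525
adj(I−A) = [[0.95, 0.20], [0.25, 0.95]]
(I − A)⁻¹ = adj(I−A) / det(I−A) ≈
  [   1.1144     0.2346]
  [   0.2933     1.1144]
The output multiplier for sector j is the column-j sum of the Leontief inverse (I − A)⁻¹ = adj(I−A) / det(I−A).
Column 2 of adj(I−A): (0.20, 0.95); det(I−A) = 0.8525.
m_2 = (0.20 + 0.95) / 0.8525 = 1.15 / 0.8525 ≈ 1.349.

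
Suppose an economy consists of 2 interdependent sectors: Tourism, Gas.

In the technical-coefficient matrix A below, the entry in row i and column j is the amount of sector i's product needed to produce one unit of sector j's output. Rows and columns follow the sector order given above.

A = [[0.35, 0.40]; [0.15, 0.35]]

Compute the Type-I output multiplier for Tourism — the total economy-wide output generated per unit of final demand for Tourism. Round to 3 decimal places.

m_T = 2.207

I − A =
  [   0.65    -0.40]
  [  -0.15     0.65]
det(I−A) = (0.65)(0.65) − (-0.40)(-0.15) = 0.3625
adj(I−A) = [[0.65, 0.40], [0.15, 0.65]]
(I − A)⁻¹ = adj(I−A) / det(I−A) ≈
  [   1.7931     1.1034]
  [   0.4138     1.7931]
The output multiplier for sector j is the column-j sum of the Leontief inverse (I − A)⁻¹ = adj(I−A) / det(I−A).
Column T of adj(I−A): (0.65, 0.15); det(I−A) = 0.3625.
m_T = (0.65 + 0.15) / 0.3625 = 0.80 / 0.3625 ≈ 2.207.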